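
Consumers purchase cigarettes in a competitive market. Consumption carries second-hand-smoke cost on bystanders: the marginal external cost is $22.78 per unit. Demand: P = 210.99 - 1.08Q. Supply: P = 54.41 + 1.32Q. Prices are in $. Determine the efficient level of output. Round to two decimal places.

Social marginal benefit = demand − MEC = 188.21 - 1.08Q.
Set SMB = MC: 188.21 - 1.08Q = 54.41 + 1.32Q → Q* = 55.7500.

Q* = 55.75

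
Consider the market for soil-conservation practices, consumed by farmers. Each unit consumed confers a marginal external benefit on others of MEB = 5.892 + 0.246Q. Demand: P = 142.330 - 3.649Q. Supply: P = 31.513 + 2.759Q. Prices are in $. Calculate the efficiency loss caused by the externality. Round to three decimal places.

Market equilibrium (private): 31.513 + 2.759Q = 142.330 - 3.649Q → Q_m = 17.2935.
Social marginal benefit = demand + MEB = 148.222 - 3.403Q.
Set SMB = MC: 148.222 - 3.403Q = 31.513 + 2.759Q → Q* = 18.9401.
The welfare-loss triangle has base |Q_m − Q*| and height MEB(Q_m) (the vertical gap between SMB and MC is zero at Q* and MEB at Q_m).
DWL = ½ × 1.6466 × 10.1462 = 8.3534.

DWL = $8.353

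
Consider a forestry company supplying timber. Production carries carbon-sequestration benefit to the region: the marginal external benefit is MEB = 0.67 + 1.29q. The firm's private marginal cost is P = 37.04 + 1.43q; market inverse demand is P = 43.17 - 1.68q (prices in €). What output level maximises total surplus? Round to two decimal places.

Social marginal cost = private MC − MEB = 36.37 + 0.14q.
Set SMC = demand: 36.37 + 0.14q = 43.17 - 1.68q → q* = 3.7363.

q* = 3.74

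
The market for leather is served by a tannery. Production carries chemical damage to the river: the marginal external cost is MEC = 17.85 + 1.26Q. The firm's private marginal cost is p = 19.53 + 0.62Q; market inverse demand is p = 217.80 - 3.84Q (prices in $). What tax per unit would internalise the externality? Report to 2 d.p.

Social marginal cost = private MC + MEC = 37.38 + 1.88Q.
Set SMC = demand: 37.38 + 1.88Q = 217.80 - 3.84Q → Q* = 31.5420.
The Pigouvian tax equals MEC at Q*: 17.85 + 1.26×31.5420 = 57.5929.

tax = $57.59 per unit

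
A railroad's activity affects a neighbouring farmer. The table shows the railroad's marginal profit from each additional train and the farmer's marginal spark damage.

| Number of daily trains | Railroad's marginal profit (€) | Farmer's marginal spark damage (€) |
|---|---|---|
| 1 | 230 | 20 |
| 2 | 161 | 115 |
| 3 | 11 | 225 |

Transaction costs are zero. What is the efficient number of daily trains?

2

Bargaining reaches the level where marginal profit last exceeds marginal spark damage.
That holds through level 2 (161 ≥ 115) but not at 3 (11 < 225).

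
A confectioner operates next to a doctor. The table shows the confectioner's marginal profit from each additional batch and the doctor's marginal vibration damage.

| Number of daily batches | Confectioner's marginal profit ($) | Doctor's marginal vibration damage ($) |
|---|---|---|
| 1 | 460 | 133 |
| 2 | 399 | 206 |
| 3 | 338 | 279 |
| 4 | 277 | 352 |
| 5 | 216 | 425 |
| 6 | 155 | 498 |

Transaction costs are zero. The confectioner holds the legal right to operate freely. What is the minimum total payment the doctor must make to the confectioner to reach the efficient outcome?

Left alone the confectioner would choose level 6 (marginal profit stays positive).
Efficient level: k* = 3 (marginal profit ≥ marginal vibration damage through 3).
The doctor must at least cover the confectioner's forgone profit from cutting 6→3: 277 + 216 + 155 = 648.

$648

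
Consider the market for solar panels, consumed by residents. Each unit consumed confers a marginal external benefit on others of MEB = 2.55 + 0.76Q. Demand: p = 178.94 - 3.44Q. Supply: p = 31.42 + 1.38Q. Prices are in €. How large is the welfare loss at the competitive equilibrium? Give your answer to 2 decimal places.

Market equilibrium (private): 31.42 + 1.38Q = 178.94 - 3.44Q → Q_m = 30.6058.
Social marginal benefit = demand + MEB = 181.49 - 2.68Q.
Set SMB = MC: 181.49 - 2.68Q = 31.42 + 1.38Q → Q* = 36.9631.
The welfare-loss triangle has base |Q_m − Q*| and height MEB(Q_m) (the vertical gap between SMB and MC is zero at Q* and MEB at Q_m).
DWL = ½ × 6.3573 × 25.8104 = 82.0422.

DWL = €82.04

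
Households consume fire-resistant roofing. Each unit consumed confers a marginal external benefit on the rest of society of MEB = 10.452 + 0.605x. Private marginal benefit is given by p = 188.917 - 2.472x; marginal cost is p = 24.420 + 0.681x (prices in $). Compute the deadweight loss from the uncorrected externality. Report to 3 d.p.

Market equilibrium (private): 24.420 + 0.681x = 188.917 - 2.472x → x_m = 52.1716.
Social marginal benefit = demand + MEB = 199.369 - 1.867x.
Set SMB = MC: 199.369 - 1.867x = 24.420 + 0.681x → x* = 68.6613.
The loss is the area between SMB and MC from x* to x_m; with linear curves that's a triangle of height MEB(x_m).
DWL = ½ × 16.4897 × 42.0158 = 346.4140.

DWL = $346.414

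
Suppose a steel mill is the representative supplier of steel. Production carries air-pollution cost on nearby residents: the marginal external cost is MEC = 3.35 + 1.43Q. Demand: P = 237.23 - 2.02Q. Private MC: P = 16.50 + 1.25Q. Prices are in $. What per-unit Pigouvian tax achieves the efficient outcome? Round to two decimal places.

tax = $69.49 per unit

Social marginal cost = private MC + MEC = 19.85 + 2.68Q.
Set SMC = demand: 19.85 + 2.68Q = 237.23 - 2.02Q → Q* = 46.2511.
The Pigouvian tax equals MEC at Q*: 3.35 + 1.43×46.2511 = 69.4891.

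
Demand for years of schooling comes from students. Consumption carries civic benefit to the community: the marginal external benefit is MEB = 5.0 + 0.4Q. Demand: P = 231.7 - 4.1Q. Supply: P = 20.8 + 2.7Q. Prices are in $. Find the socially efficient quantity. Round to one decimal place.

Q* = 33.7

Social marginal benefit = demand + MEB = 236.7 - 3.7Q.
Set SMB = MC: 236.7 - 3.7Q = 20.8 + 2.7Q → Q* = 33.7344.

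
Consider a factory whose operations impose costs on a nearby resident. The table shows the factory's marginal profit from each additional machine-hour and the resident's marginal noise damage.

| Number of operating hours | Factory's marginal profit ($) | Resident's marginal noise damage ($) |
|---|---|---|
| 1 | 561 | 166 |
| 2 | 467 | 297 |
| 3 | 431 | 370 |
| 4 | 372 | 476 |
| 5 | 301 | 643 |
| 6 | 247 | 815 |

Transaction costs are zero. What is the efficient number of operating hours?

Bargaining reaches the level where marginal profit last exceeds marginal noise damage.
That holds through level 3 (431 ≥ 370) but not at 4 (372 < 476).

3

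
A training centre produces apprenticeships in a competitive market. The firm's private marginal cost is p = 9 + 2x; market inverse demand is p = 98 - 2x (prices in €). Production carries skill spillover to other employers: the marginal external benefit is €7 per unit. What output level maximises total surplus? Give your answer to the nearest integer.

Social marginal cost = private MC − MEB = 2 + 2x.
Set SMC = demand: 2 + 2x = 98 - 2x → x* = 24.0000.

x* = 24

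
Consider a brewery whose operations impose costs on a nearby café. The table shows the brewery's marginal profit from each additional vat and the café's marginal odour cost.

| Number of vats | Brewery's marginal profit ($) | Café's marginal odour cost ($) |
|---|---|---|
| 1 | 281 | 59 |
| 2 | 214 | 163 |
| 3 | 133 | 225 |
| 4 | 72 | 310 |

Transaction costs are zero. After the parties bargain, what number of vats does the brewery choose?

2

Bargaining reaches the level where marginal profit last exceeds marginal odour cost.
That holds through level 2 (214 ≥ 163) but not at 3 (133 < 225).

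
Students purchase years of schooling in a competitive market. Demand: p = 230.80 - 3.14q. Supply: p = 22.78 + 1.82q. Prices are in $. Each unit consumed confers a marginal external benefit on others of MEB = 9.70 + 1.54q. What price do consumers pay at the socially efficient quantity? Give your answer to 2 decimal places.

Social marginal benefit = demand + MEB = 240.50 - 1.60q.
Set SMB = MC: 240.50 - 1.60q = 22.78 + 1.82q → q* = 63.6608.
Consumer price on the demand curve at q*: 230.80 − 3.14×63.6608 = 30.9051.

P = $30.91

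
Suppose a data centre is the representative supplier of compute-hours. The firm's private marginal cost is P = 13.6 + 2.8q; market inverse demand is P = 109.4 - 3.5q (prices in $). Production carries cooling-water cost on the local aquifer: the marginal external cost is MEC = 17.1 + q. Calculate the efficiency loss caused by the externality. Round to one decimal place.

Market equilibrium (private): 13.6 + 2.8q = 109.4 - 3.5q → q_m = 15.2063.
Social marginal cost = private MC + MEC = 30.7 + 3.8q.
Set SMC = demand: 30.7 + 3.8q = 109.4 - 3.5q → q* = 10.7808.
The loss is the area between SMC and demand from q* to q_m; with linear curves that's a triangle of height MEC(q_m).
DWL = ½ × 4.4255 × 32.3063 = 71.4858.

DWL = $71.5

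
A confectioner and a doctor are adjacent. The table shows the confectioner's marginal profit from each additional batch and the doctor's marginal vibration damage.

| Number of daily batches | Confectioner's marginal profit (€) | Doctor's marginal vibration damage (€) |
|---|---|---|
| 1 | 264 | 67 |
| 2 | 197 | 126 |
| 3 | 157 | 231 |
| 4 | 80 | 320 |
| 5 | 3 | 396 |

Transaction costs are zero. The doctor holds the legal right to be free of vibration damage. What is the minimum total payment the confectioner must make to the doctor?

€193

Efficient level: marginal profit ≥ marginal vibration damage through level 2, so k* = 2.
With the doctor holding the right, the confectioner must at least compensate total damage at k*: 67 + 126 = 193.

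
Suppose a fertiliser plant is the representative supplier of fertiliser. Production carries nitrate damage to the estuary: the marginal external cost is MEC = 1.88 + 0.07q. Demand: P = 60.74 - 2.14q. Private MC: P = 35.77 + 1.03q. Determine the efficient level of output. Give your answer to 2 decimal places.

Social marginal cost = private MC + MEC = 37.65 + 1.10q.
Set SMC = demand: 37.65 + 1.10q = 60.74 - 2.14q → q* = 7.1265.

q* = 7.13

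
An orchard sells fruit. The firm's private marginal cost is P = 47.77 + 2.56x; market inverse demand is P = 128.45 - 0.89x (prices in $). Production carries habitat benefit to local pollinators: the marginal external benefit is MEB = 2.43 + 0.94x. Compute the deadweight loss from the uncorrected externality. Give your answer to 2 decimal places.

Market equilibrium (private): 47.77 + 2.56x = 128.45 - 0.89x → x_m = 23.3855.
Social marginal cost = private MC − MEB = 45.34 + 1.62x.
Set SMC = demand: 45.34 + 1.62x = 128.45 - 0.89x → x* = 33.1116.
Between x* and x_m the wedge demand − SMC runs linearly from 0 to MEB(x_m), so the loss is a triangle.
DWL = ½ × 9.7261 × 24.4124 = 118.7187.

DWL = $118.72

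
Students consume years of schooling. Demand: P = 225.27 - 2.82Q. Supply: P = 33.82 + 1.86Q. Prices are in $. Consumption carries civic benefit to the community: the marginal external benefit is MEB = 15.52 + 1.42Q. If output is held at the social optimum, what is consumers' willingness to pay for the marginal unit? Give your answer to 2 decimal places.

P = $46.23

Social marginal benefit = demand + MEB = 240.79 - 1.40Q.
Set SMB = MC: 240.79 - 1.40Q = 33.82 + 1.86Q → Q* = 63.4877.
Consumer price on the demand curve at Q*: 225.27 − 2.82×63.4877 = 46.2347.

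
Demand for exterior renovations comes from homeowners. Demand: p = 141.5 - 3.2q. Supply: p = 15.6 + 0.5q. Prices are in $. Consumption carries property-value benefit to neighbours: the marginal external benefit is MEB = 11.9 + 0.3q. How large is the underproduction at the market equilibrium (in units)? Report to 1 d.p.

6.5 units

Market equilibrium (private): 15.6 + 0.5q = 141.5 - 3.2q → q_m = 34.0270.
Social marginal benefit = demand + MEB = 153.4 - 2.9q.
Set SMB = MC: 153.4 - 2.9q = 15.6 + 0.5q → q* = 40.5294.
Gap = |34.0270 − 40.5294| = 6.5024.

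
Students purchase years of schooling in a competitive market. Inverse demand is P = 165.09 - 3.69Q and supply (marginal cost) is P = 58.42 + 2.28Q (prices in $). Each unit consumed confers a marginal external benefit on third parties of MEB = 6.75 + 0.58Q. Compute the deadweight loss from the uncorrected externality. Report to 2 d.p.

DWL = $27.17

Market equilibrium (private): 58.42 + 2.28Q = 165.09 - 3.69Q → Q_m = 17.8677.
Social marginal benefit = demand + MEB = 171.84 - 3.11Q.
Set SMB = MC: 171.84 - 3.11Q = 58.42 + 2.28Q → Q* = 21.0427.
Between Q* and Q_m the wedge SMB − MC runs linearly from 0 to MEB(Q_m), so the loss is a triangle.
DWL = ½ × 3.1750 × 17.1132 = 27.1672.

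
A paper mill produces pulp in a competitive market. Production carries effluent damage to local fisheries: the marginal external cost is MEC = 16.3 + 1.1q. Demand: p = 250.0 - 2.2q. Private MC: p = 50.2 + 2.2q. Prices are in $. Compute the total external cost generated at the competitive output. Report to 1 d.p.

Market equilibrium (private): 50.2 + 2.2q = 250.0 - 2.2q → q_m = 45.4091.
Total external cost = ∫₀^{q_m} (16.3 + 1.1q) dq = 16.3×45.4091 + ½×1.1×45.4091² = 1874.2608.

$1874.3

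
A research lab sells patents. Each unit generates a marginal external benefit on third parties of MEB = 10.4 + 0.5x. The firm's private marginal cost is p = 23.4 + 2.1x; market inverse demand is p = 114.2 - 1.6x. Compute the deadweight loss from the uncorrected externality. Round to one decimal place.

Market equilibrium (private): 23.4 + 2.1x = 114.2 - 1.6x → x_m = 24.5405.
Social marginal cost = private MC − MEB = 13.0 + 1.6x.
Set SMC = demand: 13.0 + 1.6x = 114.2 - 1.6x → x* = 31.6250.
Height of the DWL triangle at x_m is demand(x_m) − SMC(x_m) = MEB(x_m) = 22.6703.
DWL = ½ × 7.0845 × 22.6703 = 80.3039.

DWL = 80.3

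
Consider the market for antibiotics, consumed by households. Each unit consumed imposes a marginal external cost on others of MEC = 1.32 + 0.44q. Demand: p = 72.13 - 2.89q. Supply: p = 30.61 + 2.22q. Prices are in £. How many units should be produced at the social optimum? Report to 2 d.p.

Social marginal benefit = demand − MEC = 70.81 - 3.33q.
Set SMB = MC: 70.81 - 3.33q = 30.61 + 2.22q → q* = 7.2432.

q* = 7.24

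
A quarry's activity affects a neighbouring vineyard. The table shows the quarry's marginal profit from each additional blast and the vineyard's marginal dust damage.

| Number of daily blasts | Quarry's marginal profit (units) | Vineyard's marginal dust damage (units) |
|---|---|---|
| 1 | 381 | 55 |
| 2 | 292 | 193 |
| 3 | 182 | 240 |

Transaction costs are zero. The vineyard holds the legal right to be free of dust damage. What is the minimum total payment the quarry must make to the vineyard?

Efficient level: marginal profit ≥ marginal dust damage through level 2, so k* = 2.
With the vineyard holding the right, the quarry must at least compensate total damage at k*: 55 + 193 = 248.

248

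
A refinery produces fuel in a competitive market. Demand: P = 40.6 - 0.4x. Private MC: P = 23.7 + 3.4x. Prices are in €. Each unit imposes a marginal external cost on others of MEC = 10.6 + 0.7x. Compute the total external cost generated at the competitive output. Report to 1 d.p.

Market equilibrium (private): 23.7 + 3.4x = 40.6 - 0.4x → x_m = 4.4474.
Total external cost = ∫₀^{x_m} (10.6 + 0.7x) dx = 10.6×4.4474 + ½×0.7×4.4474² = 54.0652.

€54.1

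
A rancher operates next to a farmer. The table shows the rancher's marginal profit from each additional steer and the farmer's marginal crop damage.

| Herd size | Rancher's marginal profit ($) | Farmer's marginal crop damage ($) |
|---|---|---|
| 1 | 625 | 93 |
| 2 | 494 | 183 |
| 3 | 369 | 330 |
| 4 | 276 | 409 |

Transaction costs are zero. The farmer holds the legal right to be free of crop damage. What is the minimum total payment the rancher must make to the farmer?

$606

Efficient level: marginal profit ≥ marginal crop damage through level 3, so k* = 3.
With the farmer holding the right, the rancher must at least compensate total damage at k*: 93 + 183 + 330 = 606.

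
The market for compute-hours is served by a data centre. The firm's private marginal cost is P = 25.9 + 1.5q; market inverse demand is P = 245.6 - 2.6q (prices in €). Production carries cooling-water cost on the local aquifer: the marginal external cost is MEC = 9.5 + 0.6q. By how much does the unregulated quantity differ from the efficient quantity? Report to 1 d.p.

Market equilibrium (private): 25.9 + 1.5q = 245.6 - 2.6q → q_m = 53.5854.
Social marginal cost = private MC + MEC = 35.4 + 2.1q.
Set SMC = demand: 35.4 + 2.1q = 245.6 - 2.6q → q* = 44.7234.
Gap = |53.5854 − 44.7234| = 8.8620.

8.9 units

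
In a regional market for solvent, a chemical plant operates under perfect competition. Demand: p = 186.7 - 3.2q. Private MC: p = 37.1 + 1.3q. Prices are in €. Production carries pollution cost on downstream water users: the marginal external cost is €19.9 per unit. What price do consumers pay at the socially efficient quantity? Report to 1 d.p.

Social marginal cost = private MC + MEC = 57.0 + 1.3q.
Set SMC = demand: 57.0 + 1.3q = 186.7 - 3.2q → q* = 28.8222.
Consumer price on the demand curve at q*: 186.7 − 3.2×28.8222 = 94.4690.

P = €94.5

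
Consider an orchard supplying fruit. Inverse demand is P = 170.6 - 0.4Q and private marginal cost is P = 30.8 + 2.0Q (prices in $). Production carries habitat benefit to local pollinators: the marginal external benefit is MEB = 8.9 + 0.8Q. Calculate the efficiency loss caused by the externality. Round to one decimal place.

DWL = $962.6

Market equilibrium (private): 30.8 + 2.0Q = 170.6 - 0.4Q → Q_m = 58.2500.
Social marginal cost = private MC − MEB = 21.9 + 1.2Q.
Set SMC = demand: 21.9 + 1.2Q = 170.6 - 0.4Q → Q* = 92.9375.
Between Q* and Q_m the wedge demand − SMC runs linearly from 0 to MEB(Q_m), so the loss is a triangle.
DWL = ½ × 34.6875 × 55.5000 = 962.5781.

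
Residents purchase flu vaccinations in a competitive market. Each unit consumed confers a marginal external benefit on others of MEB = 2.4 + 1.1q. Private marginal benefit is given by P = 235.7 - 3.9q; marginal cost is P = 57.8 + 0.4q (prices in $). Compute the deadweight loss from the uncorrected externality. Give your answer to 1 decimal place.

Market equilibrium (private): 57.8 + 0.4q = 235.7 - 3.9q → q_m = 41.3721.
Social marginal benefit = demand + MEB = 238.1 - 2.8q.
Set SMB = MC: 238.1 - 2.8q = 57.8 + 0.4q → q* = 56.3438.
The loss is the area between SMB and MC from q* to q_m; with linear curves that's a triangle of height MEB(q_m).
DWL = ½ × 14.9717 × 47.9093 = 358.6418.

DWL = $358.6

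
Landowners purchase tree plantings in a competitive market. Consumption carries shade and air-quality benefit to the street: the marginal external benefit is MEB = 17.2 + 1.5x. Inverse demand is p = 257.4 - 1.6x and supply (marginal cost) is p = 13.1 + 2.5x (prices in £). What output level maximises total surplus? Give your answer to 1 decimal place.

Social marginal benefit = demand + MEB = 274.6 - 0.1x.
Set SMB = MC: 274.6 - 0.1x = 13.1 + 2.5x → x* = 100.5769.

x* = 100.6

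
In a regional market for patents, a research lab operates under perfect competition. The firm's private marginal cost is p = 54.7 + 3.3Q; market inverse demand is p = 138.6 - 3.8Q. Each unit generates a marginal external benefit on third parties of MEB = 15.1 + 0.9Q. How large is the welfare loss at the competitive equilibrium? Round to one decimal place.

DWL = 53.4

Market equilibrium (private): 54.7 + 3.3Q = 138.6 - 3.8Q → Q_m = 11.8169.
Social marginal cost = private MC − MEB = 39.6 + 2.4Q.
Set SMC = demand: 39.6 + 2.4Q = 138.6 - 3.8Q → Q* = 15.9677.
The loss is the area between SMC and demand from Q* to Q_m; with linear curves that's a triangle of height MEB(Q_m).
DWL = ½ × 4.1508 × 25.7352 = 53.4108.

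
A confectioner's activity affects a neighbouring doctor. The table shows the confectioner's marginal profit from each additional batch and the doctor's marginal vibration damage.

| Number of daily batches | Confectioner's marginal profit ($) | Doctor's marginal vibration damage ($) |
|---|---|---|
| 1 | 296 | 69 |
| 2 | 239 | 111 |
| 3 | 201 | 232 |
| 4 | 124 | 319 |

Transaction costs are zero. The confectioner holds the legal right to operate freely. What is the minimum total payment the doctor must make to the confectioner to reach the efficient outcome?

Left alone the confectioner would choose level 4 (marginal profit stays positive).
Efficient level: k* = 2 (marginal profit ≥ marginal vibration damage through 2).
The doctor must at least cover the confectioner's forgone profit from cutting 4→2: 201 + 124 = 325.

$325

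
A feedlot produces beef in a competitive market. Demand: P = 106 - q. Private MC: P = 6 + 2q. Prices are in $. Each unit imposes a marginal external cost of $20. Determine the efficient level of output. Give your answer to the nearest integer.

q* = 27

Social marginal cost = private MC + MEC = 26 + 2q.
Set SMC = demand: 26 + 2q = 106 - q → q* = 26.6667.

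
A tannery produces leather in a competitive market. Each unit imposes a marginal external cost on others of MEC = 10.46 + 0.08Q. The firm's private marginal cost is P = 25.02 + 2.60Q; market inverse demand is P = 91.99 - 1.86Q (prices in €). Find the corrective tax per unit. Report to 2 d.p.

tax = €11.46 per unit

Social marginal cost = private MC + MEC = 35.48 + 2.68Q.
Set SMC = demand: 35.48 + 2.68Q = 91.99 - 1.86Q → Q* = 12.4471.
The Pigouvian tax equals MEC at Q*: 10.46 + 0.08×12.4471 = 11.4558.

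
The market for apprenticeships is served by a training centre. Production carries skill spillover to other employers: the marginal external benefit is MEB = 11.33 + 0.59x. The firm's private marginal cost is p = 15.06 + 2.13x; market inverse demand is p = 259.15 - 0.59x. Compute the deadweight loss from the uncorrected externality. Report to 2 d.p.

Market equilibrium (private): 15.06 + 2.13x = 259.15 - 0.59x → x_m = 89.7390.
Social marginal cost = private MC − MEB = 3.73 + 1.54x.
Set SMC = demand: 3.73 + 1.54x = 259.15 - 0.59x → x* = 119.9155.
The loss is the area between SMC and demand from x* to x_m; with linear curves that's a triangle of height MEB(x_m).
DWL = ½ × 30.1765 × 64.2760 = 969.8124.

DWL = 969.81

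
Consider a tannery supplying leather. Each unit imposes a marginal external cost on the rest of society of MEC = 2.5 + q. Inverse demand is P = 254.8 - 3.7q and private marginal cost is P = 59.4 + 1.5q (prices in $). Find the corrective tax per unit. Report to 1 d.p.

Social marginal cost = private MC + MEC = 61.9 + 2.5q.
Set SMC = demand: 61.9 + 2.5q = 254.8 - 3.7q → q* = 31.1129.
The Pigouvian tax equals MEC at q*: 2.5 + 1.0×31.1129 = 33.6129.

tax = $33.6 per unit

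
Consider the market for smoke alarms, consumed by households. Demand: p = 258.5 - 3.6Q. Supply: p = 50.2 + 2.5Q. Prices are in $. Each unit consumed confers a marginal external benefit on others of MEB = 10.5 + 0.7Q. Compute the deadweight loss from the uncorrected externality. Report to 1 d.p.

Market equilibrium (private): 50.2 + 2.5Q = 258.5 - 3.6Q → Q_m = 34.1475.
Social marginal benefit = demand + MEB = 269.0 - 2.9Q.
Set SMB = MC: 269.0 - 2.9Q = 50.2 + 2.5Q → Q* = 40.5185.
The loss is the area between SMB and MC from Q* to Q_m; with linear curves that's a triangle of height MEB(Q_m).
DWL = ½ × 6.3710 × 34.4033 = 109.5917.

DWL = $109.6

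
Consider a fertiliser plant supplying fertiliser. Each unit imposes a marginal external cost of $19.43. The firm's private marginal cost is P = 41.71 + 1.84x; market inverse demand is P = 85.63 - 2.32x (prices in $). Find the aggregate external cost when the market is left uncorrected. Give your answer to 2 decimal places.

Market equilibrium (private): 41.71 + 1.84x = 85.63 - 2.32x → x_m = 10.5577.
Total external cost = MEC × x_m = 19.43 × 10.5577 = 205.1361.

$205.14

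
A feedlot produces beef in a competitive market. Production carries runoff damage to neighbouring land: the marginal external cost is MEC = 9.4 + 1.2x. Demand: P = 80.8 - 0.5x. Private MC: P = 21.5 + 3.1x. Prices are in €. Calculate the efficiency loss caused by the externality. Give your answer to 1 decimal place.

Market equilibrium (private): 21.5 + 3.1x = 80.8 - 0.5x → x_m = 16.4722.
Social marginal cost = private MC + MEC = 30.9 + 4.3x.
Set SMC = demand: 30.9 + 4.3x = 80.8 - 0.5x → x* = 10.3958.
The loss is the area between SMC and demand from x* to x_m; with linear curves that's a triangle of height MEC(x_m).
DWL = ½ × 6.0764 × 29.1667 = 88.6143.

DWL = €88.6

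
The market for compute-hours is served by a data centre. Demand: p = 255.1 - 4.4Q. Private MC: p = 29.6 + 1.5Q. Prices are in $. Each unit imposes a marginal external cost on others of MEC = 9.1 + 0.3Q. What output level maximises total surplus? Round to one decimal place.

Q* = 34.9

Social marginal cost = private MC + MEC = 38.7 + 1.8Q.
Set SMC = demand: 38.7 + 1.8Q = 255.1 - 4.4Q → Q* = 34.9032.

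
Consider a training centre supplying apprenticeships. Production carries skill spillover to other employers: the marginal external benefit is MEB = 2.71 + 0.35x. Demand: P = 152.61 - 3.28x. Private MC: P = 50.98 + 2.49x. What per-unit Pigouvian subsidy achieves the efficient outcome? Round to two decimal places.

Social marginal cost = private MC − MEB = 48.27 + 2.14x.
Set SMC = demand: 48.27 + 2.14x = 152.61 - 3.28x → x* = 19.2509.
The Pigouvian subsidy equals MEB at x*: 2.71 + 0.35×19.2509 = 9.4478.

subsidy = 9.45 per unit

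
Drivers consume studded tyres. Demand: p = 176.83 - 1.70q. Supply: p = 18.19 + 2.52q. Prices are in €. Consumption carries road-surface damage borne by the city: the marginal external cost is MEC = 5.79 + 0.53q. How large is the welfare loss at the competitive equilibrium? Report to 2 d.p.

Market equilibrium (private): 18.19 + 2.52q = 176.83 - 1.70q → q_m = 37.5924.
Social marginal benefit = demand − MEC = 171.04 - 2.23q.
Set SMB = MC: 171.04 - 2.23q = 18.19 + 2.52q → q* = 32.1789.
The loss is the area between SMB and MC from q* to q_m; with linear curves that's a triangle of height MEC(q_m).
DWL = ½ × 5.4135 × 25.7140 = 69.6014.

DWL = €69.60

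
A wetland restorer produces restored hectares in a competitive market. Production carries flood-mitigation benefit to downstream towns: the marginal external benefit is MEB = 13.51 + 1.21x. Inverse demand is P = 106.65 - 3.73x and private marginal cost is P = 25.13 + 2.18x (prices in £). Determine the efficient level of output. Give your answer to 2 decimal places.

Social marginal cost = private MC − MEB = 11.62 + 0.97x.
Set SMC = demand: 11.62 + 0.97x = 106.65 - 3.73x → x* = 20.2191.

x* = 20.22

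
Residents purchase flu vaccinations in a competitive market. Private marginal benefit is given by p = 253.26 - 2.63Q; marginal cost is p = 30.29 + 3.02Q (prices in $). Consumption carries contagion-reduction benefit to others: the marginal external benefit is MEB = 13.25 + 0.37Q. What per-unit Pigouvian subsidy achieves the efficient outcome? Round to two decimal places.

Social marginal benefit = demand + MEB = 266.51 - 2.26Q.
Set SMB = MC: 266.51 - 2.26Q = 30.29 + 3.02Q → Q* = 44.7386.
The Pigouvian subsidy equals MEB at Q*: 13.25 + 0.37×44.7386 = 29.8033.

subsidy = $29.80 per unit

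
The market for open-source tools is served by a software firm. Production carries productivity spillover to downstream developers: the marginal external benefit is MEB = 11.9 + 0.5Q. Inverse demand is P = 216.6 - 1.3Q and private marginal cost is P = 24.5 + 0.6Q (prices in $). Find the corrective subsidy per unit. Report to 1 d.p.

subsidy = $84.8 per unit

Social marginal cost = private MC − MEB = 12.6 + 0.1Q.
Set SMC = demand: 12.6 + 0.1Q = 216.6 - 1.3Q → Q* = 145.7143.
The Pigouvian subsidy equals MEB at Q*: 11.9 + 0.5×145.7143 = 84.7572.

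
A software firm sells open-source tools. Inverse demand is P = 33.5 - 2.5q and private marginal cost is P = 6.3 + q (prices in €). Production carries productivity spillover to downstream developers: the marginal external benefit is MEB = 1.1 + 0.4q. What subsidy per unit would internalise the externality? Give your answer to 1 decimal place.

Social marginal cost = private MC − MEB = 5.2 + 0.6q.
Set SMC = demand: 5.2 + 0.6q = 33.5 - 2.5q → q* = 9.1290.
The Pigouvian subsidy equals MEB at q*: 1.1 + 0.4×9.1290 = 4.7516.

subsidy = €4.8 per unit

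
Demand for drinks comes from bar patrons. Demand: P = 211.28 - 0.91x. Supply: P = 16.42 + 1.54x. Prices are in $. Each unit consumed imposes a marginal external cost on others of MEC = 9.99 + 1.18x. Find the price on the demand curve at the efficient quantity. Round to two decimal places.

P = $164.94

Social marginal benefit = demand − MEC = 201.29 - 2.09x.
Set SMB = MC: 201.29 - 2.09x = 16.42 + 1.54x → x* = 50.9284.
Consumer price on the demand curve at x*: 211.28 − 0.91×50.9284 = 164.9352.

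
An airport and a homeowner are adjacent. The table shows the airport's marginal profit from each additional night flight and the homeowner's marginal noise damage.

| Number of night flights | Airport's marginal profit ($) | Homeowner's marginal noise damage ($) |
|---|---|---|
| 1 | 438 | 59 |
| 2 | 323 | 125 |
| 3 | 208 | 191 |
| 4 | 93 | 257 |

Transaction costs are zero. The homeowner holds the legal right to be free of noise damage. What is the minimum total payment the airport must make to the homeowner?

$375

Efficient level: marginal profit ≥ marginal noise damage through level 3, so k* = 3.
With the homeowner holding the right, the airport must at least compensate total damage at k*: 59 + 125 + 191 = 375.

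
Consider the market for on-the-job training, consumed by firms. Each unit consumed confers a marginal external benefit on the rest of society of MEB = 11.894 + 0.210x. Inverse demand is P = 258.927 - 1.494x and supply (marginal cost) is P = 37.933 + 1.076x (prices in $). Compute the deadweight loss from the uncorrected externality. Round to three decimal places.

DWL = $190.067

Market equilibrium (private): 37.933 + 1.076x = 258.927 - 1.494x → x_m = 85.9899.
Social marginal benefit = demand + MEB = 270.821 - 1.284x.
Set SMB = MC: 270.821 - 1.284x = 37.933 + 1.076x → x* = 98.6814.
The loss is the area between SMB and MC from x* to x_m; with linear curves that's a triangle of height MEB(x_m).
DWL = ½ × 12.6915 × 29.9519 = 190.0673.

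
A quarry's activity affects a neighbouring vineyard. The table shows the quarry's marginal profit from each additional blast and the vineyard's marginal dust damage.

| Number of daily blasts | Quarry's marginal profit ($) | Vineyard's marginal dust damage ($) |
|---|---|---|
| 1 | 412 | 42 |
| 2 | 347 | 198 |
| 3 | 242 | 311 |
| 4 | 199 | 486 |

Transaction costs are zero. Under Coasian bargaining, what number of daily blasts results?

Bargaining reaches the level where marginal profit last exceeds marginal dust damage.
That holds through level 2 (347 ≥ 198) but not at 3 (242 < 311).

2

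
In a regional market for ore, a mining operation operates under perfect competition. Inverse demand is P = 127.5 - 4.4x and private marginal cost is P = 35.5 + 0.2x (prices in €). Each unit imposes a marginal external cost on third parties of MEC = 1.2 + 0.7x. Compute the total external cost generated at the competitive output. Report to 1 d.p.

Market equilibrium (private): 35.5 + 0.2x = 127.5 - 4.4x → x_m = 20.0000.
Total external cost = ∫₀^{x_m} (1.2 + 0.7x) dx = 1.2×20.0000 + ½×0.7×20.0000² = 164.0000.

€164.0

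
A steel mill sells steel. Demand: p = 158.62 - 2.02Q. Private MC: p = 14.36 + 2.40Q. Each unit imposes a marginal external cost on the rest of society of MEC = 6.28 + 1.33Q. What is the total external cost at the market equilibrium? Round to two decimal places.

913.35

Market equilibrium (private): 14.36 + 2.40Q = 158.62 - 2.02Q → Q_m = 32.6380.
Total external cost = ∫₀^{Q_m} (6.28 + 1.33Q) dQ = 6.28×32.6380 + ½×1.33×32.6380² = 913.3506.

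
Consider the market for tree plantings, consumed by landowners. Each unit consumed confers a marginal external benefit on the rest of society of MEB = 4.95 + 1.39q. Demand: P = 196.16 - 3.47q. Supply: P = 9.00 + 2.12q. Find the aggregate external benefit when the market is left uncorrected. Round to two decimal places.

944.82

Market equilibrium (private): 9.00 + 2.12q = 196.16 - 3.47q → q_m = 33.4812.
Total external benefit = ∫₀^{q_m} (4.95 + 1.39q) dq = 4.95×33.4812 + ½×1.39×33.4812² = 944.8205.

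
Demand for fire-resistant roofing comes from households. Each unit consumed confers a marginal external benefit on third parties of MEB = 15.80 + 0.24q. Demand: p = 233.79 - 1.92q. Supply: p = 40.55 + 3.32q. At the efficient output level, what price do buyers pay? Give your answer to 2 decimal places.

P = 153.52

Social marginal benefit = demand + MEB = 249.59 - 1.68q.
Set SMB = MC: 249.59 - 1.68q = 40.55 + 3.32q → q* = 41.8080.
Consumer price on the demand curve at q*: 233.79 − 1.92×41.8080 = 153.5186.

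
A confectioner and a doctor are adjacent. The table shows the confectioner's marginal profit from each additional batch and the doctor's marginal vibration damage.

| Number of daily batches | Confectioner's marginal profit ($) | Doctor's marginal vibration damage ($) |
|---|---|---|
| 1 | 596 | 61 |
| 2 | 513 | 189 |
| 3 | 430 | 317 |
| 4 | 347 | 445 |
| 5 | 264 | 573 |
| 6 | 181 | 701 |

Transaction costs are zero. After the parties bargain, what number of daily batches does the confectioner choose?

3

Bargaining reaches the level where marginal profit last exceeds marginal vibration damage.
That holds through level 3 (430 ≥ 317) but not at 4 (347 < 445).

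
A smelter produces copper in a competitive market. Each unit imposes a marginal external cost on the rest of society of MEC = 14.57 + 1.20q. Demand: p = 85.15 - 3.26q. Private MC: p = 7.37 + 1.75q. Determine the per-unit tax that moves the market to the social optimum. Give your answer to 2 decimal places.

Social marginal cost = private MC + MEC = 21.94 + 2.95q.
Set SMC = demand: 21.94 + 2.95q = 85.15 - 3.26q → q* = 10.1787.
The Pigouvian tax equals MEC at q*: 14.57 + 1.20×10.1787 = 26.7844.

tax = 26.78 per unit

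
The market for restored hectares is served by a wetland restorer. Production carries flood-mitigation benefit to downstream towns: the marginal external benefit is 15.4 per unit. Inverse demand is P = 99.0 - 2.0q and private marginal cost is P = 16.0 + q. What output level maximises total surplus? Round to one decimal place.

q* = 32.8

Social marginal cost = private MC − MEB = 0.6 + q.
Set SMC = demand: 0.6 + q = 99.0 - 2.0q → q* = 32.8000.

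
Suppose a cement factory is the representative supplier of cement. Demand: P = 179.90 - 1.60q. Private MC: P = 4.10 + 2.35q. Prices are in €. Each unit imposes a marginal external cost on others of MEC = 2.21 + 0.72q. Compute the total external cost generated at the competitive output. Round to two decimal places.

Market equilibrium (private): 4.10 + 2.35q = 179.90 - 1.60q → q_m = 44.5063.
Total external cost = ∫₀^{q_m} (2.21 + 0.72q) dq = 2.21×44.5063 + ½×0.72×44.5063² = 811.4508.

€811.45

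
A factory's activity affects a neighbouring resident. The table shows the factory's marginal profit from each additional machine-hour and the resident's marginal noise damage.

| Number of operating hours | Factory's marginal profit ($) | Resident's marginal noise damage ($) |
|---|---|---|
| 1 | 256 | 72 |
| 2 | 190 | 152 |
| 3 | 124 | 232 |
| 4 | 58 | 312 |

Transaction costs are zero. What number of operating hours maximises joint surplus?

Bargaining reaches the level where marginal profit last exceeds marginal noise damage.
That holds through level 2 (190 ≥ 152) but not at 3 (124 < 232).

2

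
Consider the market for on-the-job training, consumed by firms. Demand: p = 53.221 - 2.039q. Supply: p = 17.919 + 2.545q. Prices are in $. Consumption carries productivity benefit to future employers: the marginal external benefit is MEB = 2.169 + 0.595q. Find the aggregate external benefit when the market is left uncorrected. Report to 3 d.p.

$34.348

Market equilibrium (private): 17.919 + 2.545q = 53.221 - 2.039q → q_m = 7.7011.
Total external benefit = ∫₀^{q_m} (2.169 + 0.595q) dq = 2.169×7.7011 + ½×0.595×7.7011² = 34.3475.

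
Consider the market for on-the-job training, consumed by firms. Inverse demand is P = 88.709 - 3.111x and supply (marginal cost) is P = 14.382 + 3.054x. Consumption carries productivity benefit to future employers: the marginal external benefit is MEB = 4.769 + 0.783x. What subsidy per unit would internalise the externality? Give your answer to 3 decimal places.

subsidy = 16.276 per unit

Social marginal benefit = demand + MEB = 93.478 - 2.328x.
Set SMB = MC: 93.478 - 2.328x = 14.382 + 3.054x → x* = 14.6964.
The Pigouvian subsidy equals MEB at x*: 4.769 + 0.783×14.6964 = 16.2763.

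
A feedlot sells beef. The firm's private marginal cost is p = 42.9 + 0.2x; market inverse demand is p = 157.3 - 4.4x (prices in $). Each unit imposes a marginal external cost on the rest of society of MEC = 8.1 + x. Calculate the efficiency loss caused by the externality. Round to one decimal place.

Market equilibrium (private): 42.9 + 0.2x = 157.3 - 4.4x → x_m = 24.8696.
Social marginal cost = private MC + MEC = 51.0 + 1.2x.
Set SMC = demand: 51.0 + 1.2x = 157.3 - 4.4x → x* = 18.9821.
Height of the DWL triangle at x_m is SMC(x_m) − demand(x_m) = MEC(x_m) = 32.9696.
DWL = ½ × 5.8875 × 32.9696 = 97.0543.

DWL = $97.1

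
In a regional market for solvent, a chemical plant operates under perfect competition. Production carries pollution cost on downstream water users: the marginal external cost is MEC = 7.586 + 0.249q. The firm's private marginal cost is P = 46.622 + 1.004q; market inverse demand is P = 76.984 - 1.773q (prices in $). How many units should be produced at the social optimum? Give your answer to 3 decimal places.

q* = 7.527

Social marginal cost = private MC + MEC = 54.208 + 1.253q.
Set SMC = demand: 54.208 + 1.253q = 76.984 - 1.773q → q* = 7.5268.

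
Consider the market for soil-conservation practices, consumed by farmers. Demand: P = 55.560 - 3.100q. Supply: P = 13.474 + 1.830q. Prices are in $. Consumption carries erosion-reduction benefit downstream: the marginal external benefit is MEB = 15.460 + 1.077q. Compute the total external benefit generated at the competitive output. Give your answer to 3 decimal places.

Market equilibrium (private): 13.474 + 1.830q = 55.560 - 3.100q → q_m = 8.5367.
Total external benefit = ∫₀^{q_m} (15.460 + 1.077q) dq = 15.460×8.5367 + ½×1.077×8.5367² = 171.2207.

$171.221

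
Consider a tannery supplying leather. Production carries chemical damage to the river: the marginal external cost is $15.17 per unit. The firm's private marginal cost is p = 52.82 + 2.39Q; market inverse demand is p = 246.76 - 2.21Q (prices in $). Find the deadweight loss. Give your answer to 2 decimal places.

DWL = $25.01

Market equilibrium (private): 52.82 + 2.39Q = 246.76 - 2.21Q → Q_m = 42.1609.
Social marginal cost = private MC + MEC = 67.99 + 2.39Q.
Set SMC = demand: 67.99 + 2.39Q = 246.76 - 2.21Q → Q* = 38.8630.
Between Q* and Q_m the wedge SMC − demand runs linearly from 0 to MEC(Q_m), so the loss is a triangle.
DWL = ½ × 3.2979 × 15.1700 = 25.0146.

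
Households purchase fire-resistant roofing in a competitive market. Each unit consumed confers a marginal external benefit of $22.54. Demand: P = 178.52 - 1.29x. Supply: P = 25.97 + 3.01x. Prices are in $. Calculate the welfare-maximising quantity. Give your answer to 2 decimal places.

Social marginal benefit = demand + MEB = 201.06 - 1.29x.
Set SMB = MC: 201.06 - 1.29x = 25.97 + 3.01x → x* = 40.7186.

x* = 40.72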